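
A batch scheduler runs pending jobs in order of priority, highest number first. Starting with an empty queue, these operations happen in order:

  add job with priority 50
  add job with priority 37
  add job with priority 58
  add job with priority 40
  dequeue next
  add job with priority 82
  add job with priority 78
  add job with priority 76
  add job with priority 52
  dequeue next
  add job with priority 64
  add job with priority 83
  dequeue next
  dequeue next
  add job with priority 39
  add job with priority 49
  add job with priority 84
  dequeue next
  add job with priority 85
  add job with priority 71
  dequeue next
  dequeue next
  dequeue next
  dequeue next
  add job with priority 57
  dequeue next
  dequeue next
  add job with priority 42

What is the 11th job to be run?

52

insert 50 → {50}
insert 37 → {50, 37}
insert 58 → {58, 50, 37}
insert 40 → {58, 50, 40, 37}
dequeue next → 58; now {50, 40, 37}
insert 82 → {82, 50, 40, 37}
insert 78 → {82, 78, 50, 40, 37}
insert 76 → {82, 78, 76, 50, 40, 37}
insert 52 → {82, 78, 76, 52, 50, 40, 37}
dequeue next → 82; now {78, 76, 52, 50, 40, 37}
insert 64 → {78, 76, 64, 52, 50, 40, 37}
insert 83 → {83, 78, 76, 64, 52, 50, 40, 37}
dequeue next → 83; now {78, 76, 64, 52, 50, 40, 37}
dequeue next → 78; now {76, 64, 52, 50, 40, 37}
insert 39 → {76, 64, 52, 50, 40, 39, 37}
insert 49 → {76, 64, 52, 50, 49, 40, 39, 37}
insert 84 → {84, 76, 64, 52, 50, 49, 40, 39, 37}
dequeue next → 84; now {76, 64, 52, 50, 49, 40, 39, 37}
insert 85 → {85, 76, 64, 52, 50, 49, 40, 39, 37}
insert 71 → {85, 76, 71, 64, 52, 50, 49, 40, 39, 37}
dequeue next → 85; now {76, 71, 64, 52, 50, 49, 40, 39, 37}
dequeue next → 76; now {71, 64, 52, 50, 49, 40, 39, 37}
dequeue next → 71; now {64, 52, 50, 49, 40, 39, 37}
dequeue next → 64; now {52, 50, 49, 40, 39, 37}
insert 57 → {57, 52, 50, 49, 40, 39, 37}
dequeue next → 57; now {52, 50, 49, 40, 39, 37}
dequeue next → 52; now {50, 49, 40, 39, 37}
insert 42 → {50, 49, 42, 40, 39, 37}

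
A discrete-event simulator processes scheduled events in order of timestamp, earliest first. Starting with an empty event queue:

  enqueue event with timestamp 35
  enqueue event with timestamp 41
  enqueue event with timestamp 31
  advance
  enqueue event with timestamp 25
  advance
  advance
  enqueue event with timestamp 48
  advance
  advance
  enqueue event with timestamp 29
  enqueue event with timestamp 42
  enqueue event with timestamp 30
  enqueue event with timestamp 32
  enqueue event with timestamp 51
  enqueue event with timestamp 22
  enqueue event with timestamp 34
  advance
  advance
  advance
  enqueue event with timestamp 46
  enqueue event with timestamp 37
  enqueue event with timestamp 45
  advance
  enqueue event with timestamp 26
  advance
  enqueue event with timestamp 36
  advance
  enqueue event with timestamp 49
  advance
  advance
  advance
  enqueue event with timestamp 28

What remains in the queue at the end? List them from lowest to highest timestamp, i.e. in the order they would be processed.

28 → 45 → 46 → 49 → 51

insert 35 → {35}
insert 41 → {35, 41}
insert 31 → {31, 35, 41}
advance → 31; now {35, 41}
insert 25 → {25, 35, 41}
advance → 25; now {35, 41}
advance → 35; now {41}
insert 48 → {41, 48}
advance → 41; now {48}
advance → 48; now {}
insert 29 → {29}
insert 42 → {29, 42}
insert 30 → {29, 30, 42}
insert 32 → {29, 30, 32, 42}
insert 51 → {29, 30, 32, 42, 51}
insert 22 → {22, 29, 30, 32, 42, 51}
insert 34 → {22, 29, 30, 32, 34, 42, 51}
advance → 22; now {29, 30, 32, 34, 42, 51}
advance → 29; now {30, 32, 34, 42, 51}
advance → 30; now {32, 34, 42, 51}
insert 46 → {32, 34, 42, 46, 51}
insert 37 → {32, 34, 37, 42, 46, 51}
insert 45 → {32, 34, 37, 42, 45, 46, 51}
advance → 32; now {34, 37, 42, 45, 46, 51}
insert 26 → {26, 34, 37, 42, 45, 46, 51}
advance → 26; now {34, 37, 42, 45, 46, 51}
insert 36 → {34, 36, 37, 42, 45, 46, 51}
advance → 34; now {36, 37, 42, 45, 46, 51}
insert 49 → {36, 37, 42, 45, 46, 49, 51}
advance → 36; now {37, 42, 45, 46, 49, 51}
advance → 37; now {42, 45, 46, 49, 51}
advance → 42; now {45, 46, 49, 51}
insert 28 → {28, 45, 46, 49, 51}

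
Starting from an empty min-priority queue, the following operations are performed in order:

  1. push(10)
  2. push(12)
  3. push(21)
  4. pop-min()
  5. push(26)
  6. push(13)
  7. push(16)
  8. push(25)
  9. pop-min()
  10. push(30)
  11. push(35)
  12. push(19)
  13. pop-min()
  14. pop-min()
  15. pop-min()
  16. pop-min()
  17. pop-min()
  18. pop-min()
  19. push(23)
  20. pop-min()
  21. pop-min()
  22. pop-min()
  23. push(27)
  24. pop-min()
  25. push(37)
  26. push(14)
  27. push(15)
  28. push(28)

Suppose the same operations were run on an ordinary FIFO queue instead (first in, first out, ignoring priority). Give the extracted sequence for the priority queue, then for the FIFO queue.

insert 10 → {10}
insert 12 → {10, 12}
insert 21 → {10, 12, 21}
pop-min → 10; now {12, 21}
insert 26 → {12, 21, 26}
insert 13 → {12, 13, 21, 26}
insert 16 → {12, 13, 16, 21, 26}
insert 25 → {12, 13, 16, 21, 25, 26}
pop-min → 12; now {13, 16, 21, 25, 26}
insert 30 → {13, 16, 21, 25, 26, 30}
insert 35 → {13, 16, 21, 25, 26, 30, 35}
insert 19 → {13, 16, 19, 21, 25, 26, 30, 35}
pop-min → 13; now {16, 19, 21, 25, 26, 30, 35}
pop-min → 16; now {19, 21, 25, 26, 30, 35}
pop-min → 19; now {21, 25, 26, 30, 35}
pop-min → 21; now {25, 26, 30, 35}
pop-min → 25; now {26, 30, 35}
pop-min → 26; now {30, 35}
insert 23 → {23, 30, 35}
pop-min → 23; now {30, 35}
pop-min → 30; now {35}
pop-min → 35; now {}
insert 27 → {27}
pop-min → 27; now {}
insert 37 → {37}
insert 14 → {14, 37}
insert 15 → {14, 15, 37}
insert 28 → {14, 15, 28, 37}

priority queue: 10, 12, 13, 16, 19, 21, 25, 26, 23, 30, 35, 27; FIFO queue: 10 → 12 → 21 → 26 → 13 → 16 → 25 → 30 → 35 → 19 → 23 → 27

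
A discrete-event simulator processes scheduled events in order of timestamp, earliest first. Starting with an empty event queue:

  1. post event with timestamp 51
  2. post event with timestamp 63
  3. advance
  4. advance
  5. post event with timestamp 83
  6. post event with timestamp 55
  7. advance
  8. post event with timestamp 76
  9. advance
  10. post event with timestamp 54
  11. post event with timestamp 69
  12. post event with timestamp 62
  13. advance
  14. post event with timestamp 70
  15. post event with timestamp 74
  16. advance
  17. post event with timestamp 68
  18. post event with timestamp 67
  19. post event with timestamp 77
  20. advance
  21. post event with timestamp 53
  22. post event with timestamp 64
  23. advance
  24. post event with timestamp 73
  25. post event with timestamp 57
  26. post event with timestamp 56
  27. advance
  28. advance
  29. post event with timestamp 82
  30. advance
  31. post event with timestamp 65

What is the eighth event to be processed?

insert 51 → {51}
insert 63 → {51, 63}
advance → 51; now {63}
advance → 63; now {}
insert 83 → {83}
insert 55 → {55, 83}
advance → 55; now {83}
insert 76 → {76, 83}
advance → 76; now {83}
insert 54 → {54, 83}
insert 69 → {54, 69, 83}
insert 62 → {54, 62, 69, 83}
advance → 54; now {62, 69, 83}
insert 70 → {62, 69, 70, 83}
insert 74 → {62, 69, 70, 74, 83}
advance → 62; now {69, 70, 74, 83}
insert 68 → {68, 69, 70, 74, 83}
insert 67 → {67, 68, 69, 70, 74, 83}
insert 77 → {67, 68, 69, 70, 74, 77, 83}
advance → 67; now {68, 69, 70, 74, 77, 83}
insert 53 → {53, 68, 69, 70, 74, 77, 83}
insert 64 → {53, 64, 68, 69, 70, 74, 77, 83}
advance → 53; now {64, 68, 69, 70, 74, 77, 83}
insert 73 → {64, 68, 69, 70, 73, 74, 77, 83}
insert 57 → {57, 64, 68, 69, 70, 73, 74, 77, 83}
insert 56 → {56, 57, 64, 68, 69, 70, 73, 74, 77, 83}
advance → 56; now {57, 64, 68, 69, 70, 73, 74, 77, 83}
advance → 57; now {64, 68, 69, 70, 73, 74, 77, 83}
insert 82 → {64, 68, 69, 70, 73, 74, 77, 82, 83}
advance → 64; now {68, 69, 70, 73, 74, 77, 82, 83}
insert 65 → {65, 68, 69, 70, 73, 74, 77, 82, 83}

53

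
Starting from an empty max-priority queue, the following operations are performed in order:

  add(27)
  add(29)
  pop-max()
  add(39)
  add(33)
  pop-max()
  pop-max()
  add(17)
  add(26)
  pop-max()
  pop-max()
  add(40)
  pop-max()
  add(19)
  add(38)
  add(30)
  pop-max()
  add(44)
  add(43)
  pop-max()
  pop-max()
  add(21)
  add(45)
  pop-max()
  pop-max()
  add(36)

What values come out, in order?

29 → 39 → 33 → 27 → 26 → 40 → 38 → 44 → 43 → 45 → 30

insert 27 → {27}
insert 29 → {29, 27}
pop-max → 29; now {27}
insert 39 → {39, 27}
insert 33 → {39, 33, 27}
pop-max → 39; now {33, 27}
pop-max → 33; now {27}
insert 17 → {27, 17}
insert 26 → {27, 26, 17}
pop-max → 27; now {26, 17}
pop-max → 26; now {17}
insert 40 → {40, 17}
pop-max → 40; now {17}
insert 19 → {19, 17}
insert 38 → {38, 19, 17}
insert 30 → {38, 30, 19, 17}
pop-max → 38; now {30, 19, 17}
insert 44 → {44, 30, 19, 17}
insert 43 → {44, 43, 30, 19, 17}
pop-max → 44; now {43, 30, 19, 17}
pop-max → 43; now {30, 19, 17}
insert 21 → {30, 21, 19, 17}
insert 45 → {45, 30, 21, 19, 17}
pop-max → 45; now {30, 21, 19, 17}
pop-max → 30; now {21, 19, 17}
insert 36 → {36, 21, 19, 17}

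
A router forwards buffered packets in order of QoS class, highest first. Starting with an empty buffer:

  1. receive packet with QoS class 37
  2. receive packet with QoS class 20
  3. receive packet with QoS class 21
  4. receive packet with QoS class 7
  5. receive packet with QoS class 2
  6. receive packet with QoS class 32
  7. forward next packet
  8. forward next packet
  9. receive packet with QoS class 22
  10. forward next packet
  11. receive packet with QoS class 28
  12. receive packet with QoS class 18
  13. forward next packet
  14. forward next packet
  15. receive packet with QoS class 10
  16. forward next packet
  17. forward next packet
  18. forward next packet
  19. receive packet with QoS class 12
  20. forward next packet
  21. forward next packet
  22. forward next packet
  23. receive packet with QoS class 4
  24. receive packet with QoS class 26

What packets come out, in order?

insert 37 → {37}
insert 20 → {37, 20}
insert 21 → {37, 21, 20}
insert 7 → {37, 21, 20, 7}
insert 2 → {37, 21, 20, 7, 2}
insert 32 → {37, 32, 21, 20, 7, 2}
forward next packet → 37; now {32, 21, 20, 7, 2}
forward next packet → 32; now {21, 20, 7, 2}
insert 22 → {22, 21, 20, 7, 2}
forward next packet → 22; now {21, 20, 7, 2}
insert 28 → {28, 21, 20, 7, 2}
insert 18 → {28, 21, 20, 18, 7, 2}
forward next packet → 28; now {21, 20, 18, 7, 2}
forward next packet → 21; now {20, 18, 7, 2}
insert 10 → {20, 18, 10, 7, 2}
forward next packet → 20; now {18, 10, 7, 2}
forward next packet → 18; now {10, 7, 2}
forward next packet → 10; now {7, 2}
insert 12 → {12, 7, 2}
forward next packet → 12; now {7, 2}
forward next packet → 7; now {2}
forward next packet → 2; now {}
insert 4 → {4}
insert 26 → {26, 4}

37, 32, 22, 28, 21, 20, 18, 10, 12, 7, 2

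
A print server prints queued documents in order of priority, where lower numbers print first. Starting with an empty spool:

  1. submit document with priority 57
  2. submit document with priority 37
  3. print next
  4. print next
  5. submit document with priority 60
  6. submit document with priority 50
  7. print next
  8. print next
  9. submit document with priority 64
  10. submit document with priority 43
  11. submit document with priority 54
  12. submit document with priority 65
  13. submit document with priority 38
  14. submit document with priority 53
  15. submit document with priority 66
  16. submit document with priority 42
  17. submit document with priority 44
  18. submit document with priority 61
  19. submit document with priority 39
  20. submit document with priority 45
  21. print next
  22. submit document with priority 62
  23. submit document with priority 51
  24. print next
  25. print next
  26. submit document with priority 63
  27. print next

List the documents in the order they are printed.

insert 57 → {57}
insert 37 → {37, 57}
print next → 37; now {57}
print next → 57; now {}
insert 60 → {60}
insert 50 → {50, 60}
print next → 50; now {60}
print next → 60; now {}
insert 64 → {64}
insert 43 → {43, 64}
insert 54 → {43, 54, 64}
insert 65 → {43, 54, 64, 65}
insert 38 → {38, 43, 54, 64, 65}
insert 53 → {38, 43, 53, 54, 64, 65}
insert 66 → {38, 43, 53, 54, 64, 65, 66}
insert 42 → {38, 42, 43, 53, 54, 64, 65, 66}
insert 44 → {38, 42, 43, 44, 53, 54, 64, 65, 66}
insert 61 → {38, 42, 43, 44, 53, 54, 61, 64, 65, 66}
insert 39 → {38, 39, 42, 43, 44, 53, 54, 61, 64, 65, 66}
insert 45 → {38, 39, 42, 43, 44, 45, 53, 54, 61, 64, 65, 66}
print next → 38; now {39, 42, 43, 44, 45, 53, 54, 61, 64, 65, 66}
insert 62 → {39, 42, 43, 44, 45, 53, 54, 61, 62, 64, 65, 66}
insert 51 → {39, 42, 43, 44, 45, 51, 53, 54, 61, 62, 64, 65, 66}
print next → 39; now {42, 43, 44, 45, 51, 53, 54, 61, 62, 64, 65, 66}
print next → 42; now {43, 44, 45, 51, 53, 54, 61, 62, 64, 65, 66}
insert 63 → {43, 44, 45, 51, 53, 54, 61, 62, 63, 64, 65, 66}
print next → 43; now {44, 45, 51, 53, 54, 61, 62, 63, 64, 65, 66}

37, 57, 50, 60, 38, 39, 42, 43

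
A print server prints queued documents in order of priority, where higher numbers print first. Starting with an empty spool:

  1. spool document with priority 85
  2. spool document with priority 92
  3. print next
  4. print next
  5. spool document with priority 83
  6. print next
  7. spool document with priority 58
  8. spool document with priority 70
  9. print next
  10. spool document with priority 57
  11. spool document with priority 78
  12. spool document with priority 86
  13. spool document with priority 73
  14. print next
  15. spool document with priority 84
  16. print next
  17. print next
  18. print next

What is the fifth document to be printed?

86

insert 85 → {85}
insert 92 → {92, 85}
print next → 92; now {85}
print next → 85; now {}
insert 83 → {83}
print next → 83; now {}
insert 58 → {58}
insert 70 → {70, 58}
print next → 70; now {58}
insert 57 → {58, 57}
insert 78 → {78, 58, 57}
insert 86 → {86, 78, 58, 57}
insert 73 → {86, 78, 73, 58, 57}
print next → 86; now {78, 73, 58, 57}
insert 84 → {84, 78, 73, 58, 57}
print next → 84; now {78, 73, 58, 57}
print next → 78; now {73, 58, 57}
print next → 73; now {58, 57}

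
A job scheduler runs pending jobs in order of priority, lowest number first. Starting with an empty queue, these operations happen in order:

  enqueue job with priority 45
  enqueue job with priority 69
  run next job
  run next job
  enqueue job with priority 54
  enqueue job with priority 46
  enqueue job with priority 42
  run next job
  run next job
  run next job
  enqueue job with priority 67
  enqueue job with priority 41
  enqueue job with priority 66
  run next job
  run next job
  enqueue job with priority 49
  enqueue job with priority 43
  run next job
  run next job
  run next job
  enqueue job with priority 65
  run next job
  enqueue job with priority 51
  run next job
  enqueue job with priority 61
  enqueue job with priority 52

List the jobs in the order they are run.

[45, 69, 42, 46, 54, 41, 66, 43, 49, 67, 65, 51]

insert 45 → {45}
insert 69 → {45, 69}
run next job → 45; now {69}
run next job → 69; now {}
insert 54 → {54}
insert 46 → {46, 54}
insert 42 → {42, 46, 54}
run next job → 42; now {46, 54}
run next job → 46; now {54}
run next job → 54; now {}
insert 67 → {67}
insert 41 → {41, 67}
insert 66 → {41, 66, 67}
run next job → 41; now {66, 67}
run next job → 66; now {67}
insert 49 → {49, 67}
insert 43 → {43, 49, 67}
run next job → 43; now {49, 67}
run next job → 49; now {67}
run next job → 67; now {}
insert 65 → {65}
run next job → 65; now {}
insert 51 → {51}
run next job → 51; now {}
insert 61 → {61}
insert 52 → {52, 61}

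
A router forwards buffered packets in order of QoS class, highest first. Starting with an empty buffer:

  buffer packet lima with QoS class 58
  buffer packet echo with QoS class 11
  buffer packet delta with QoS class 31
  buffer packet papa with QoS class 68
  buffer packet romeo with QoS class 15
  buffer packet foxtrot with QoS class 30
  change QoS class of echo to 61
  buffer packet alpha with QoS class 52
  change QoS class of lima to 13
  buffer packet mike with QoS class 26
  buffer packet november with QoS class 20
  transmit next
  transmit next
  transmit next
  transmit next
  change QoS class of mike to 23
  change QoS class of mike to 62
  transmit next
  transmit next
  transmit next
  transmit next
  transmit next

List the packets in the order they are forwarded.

add lima (QoS class 58) → {lima:58}
add echo (QoS class 11) → {lima:58, echo:11}
add delta (QoS class 31) → {lima:58, delta:31, echo:11}
add papa (QoS class 68) → {papa:68, lima:58, delta:31, echo:11}
add romeo (QoS class 15) → {papa:68, lima:58, delta:31, romeo:15, echo:11}
add foxtrot (QoS class 30) → {papa:68, lima:58, delta:31, foxtrot:30, romeo:15, echo:11}
update echo to QoS class 61 → {papa:68, echo:61, lima:58, delta:31, foxtrot:30, romeo:15}
add alpha (QoS class 52) → {papa:68, echo:61, lima:58, alpha:52, delta:31, foxtrot:30, romeo:15}
update lima to QoS class 13 → {papa:68, echo:61, alpha:52, delta:31, foxtrot:30, romeo:15, lima:13}
add mike (QoS class 26) → {papa:68, echo:61, alpha:52, delta:31, foxtrot:30, mike:26, romeo:15, lima:13}
add november (QoS class 20) → {papa:68, echo:61, alpha:52, delta:31, foxtrot:30, mike:26, november:20, romeo:15, lima:13}
transmit next → papa; now {echo:61, alpha:52, delta:31, foxtrot:30, mike:26, november:20, romeo:15, lima:13}
transmit next → echo; now {alpha:52, delta:31, foxtrot:30, mike:26, november:20, romeo:15, lima:13}
transmit next → alpha; now {delta:31, foxtrot:30, mike:26, november:20, romeo:15, lima:13}
transmit next → delta; now {foxtrot:30, mike:26, november:20, romeo:15, lima:13}
update mike to QoS class 23 → {foxtrot:30, mike:23, november:20, romeo:15, lima:13}
update mike to QoS class 62 → {mike:62, foxtrot:30, november:20, romeo:15, lima:13}
transmit next → mike; now {foxtrot:30, november:20, romeo:15, lima:13}
transmit next → foxtrot; now {november:20, romeo:15, lima:13}
transmit next → november; now {romeo:15, lima:13}
transmit next → romeo; now {lima:13}
transmit next → lima; now {}

papa → echo → alpha → delta → mike → foxtrot → november → romeo → lima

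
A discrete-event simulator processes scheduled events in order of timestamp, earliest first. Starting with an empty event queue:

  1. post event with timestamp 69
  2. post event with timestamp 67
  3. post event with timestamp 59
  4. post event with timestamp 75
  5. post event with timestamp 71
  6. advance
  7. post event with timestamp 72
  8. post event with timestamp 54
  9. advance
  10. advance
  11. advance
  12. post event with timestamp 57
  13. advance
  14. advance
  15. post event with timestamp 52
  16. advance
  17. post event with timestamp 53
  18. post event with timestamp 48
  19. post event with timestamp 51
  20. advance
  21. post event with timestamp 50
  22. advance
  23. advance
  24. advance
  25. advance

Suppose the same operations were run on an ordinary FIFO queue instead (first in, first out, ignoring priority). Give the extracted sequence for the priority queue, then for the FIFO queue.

insert 69 → {69}
insert 67 → {67, 69}
insert 59 → {59, 67, 69}
insert 75 → {59, 67, 69, 75}
insert 71 → {59, 67, 69, 71, 75}
advance → 59; now {67, 69, 71, 75}
insert 72 → {67, 69, 71, 72, 75}
insert 54 → {54, 67, 69, 71, 72, 75}
advance → 54; now {67, 69, 71, 72, 75}
advance → 67; now {69, 71, 72, 75}
advance → 69; now {71, 72, 75}
insert 57 → {57, 71, 72, 75}
advance → 57; now {71, 72, 75}
advance → 71; now {72, 75}
insert 52 → {52, 72, 75}
advance → 52; now {72, 75}
insert 53 → {53, 72, 75}
insert 48 → {48, 53, 72, 75}
insert 51 → {48, 51, 53, 72, 75}
advance → 48; now {51, 53, 72, 75}
insert 50 → {50, 51, 53, 72, 75}
advance → 50; now {51, 53, 72, 75}
advance → 51; now {53, 72, 75}
advance → 53; now {72, 75}
advance → 72; now {75}

priority queue: [59, 54, 67, 69, 57, 71, 52, 48, 50, 51, 53, 72]; FIFO queue: 69 → 67 → 59 → 75 → 71 → 72 → 54 → 57 → 52 → 53 → 48 → 51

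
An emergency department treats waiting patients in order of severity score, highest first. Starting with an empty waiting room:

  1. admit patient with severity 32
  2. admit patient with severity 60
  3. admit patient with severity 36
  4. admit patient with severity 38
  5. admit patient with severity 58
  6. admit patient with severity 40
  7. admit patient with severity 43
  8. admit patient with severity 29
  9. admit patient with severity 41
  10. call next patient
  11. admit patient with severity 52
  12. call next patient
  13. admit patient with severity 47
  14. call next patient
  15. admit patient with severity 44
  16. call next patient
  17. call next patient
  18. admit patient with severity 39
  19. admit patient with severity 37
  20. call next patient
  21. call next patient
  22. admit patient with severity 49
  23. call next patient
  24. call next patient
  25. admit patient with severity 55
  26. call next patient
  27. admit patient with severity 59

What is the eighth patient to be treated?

insert 32 → {32}
insert 60 → {60, 32}
insert 36 → {60, 36, 32}
insert 38 → {60, 38, 36, 32}
insert 58 → {60, 58, 38, 36, 32}
insert 40 → {60, 58, 40, 38, 36, 32}
insert 43 → {60, 58, 43, 40, 38, 36, 32}
insert 29 → {60, 58, 43, 40, 38, 36, 32, 29}
insert 41 → {60, 58, 43, 41, 40, 38, 36, 32, 29}
call next patient → 60; now {58, 43, 41, 40, 38, 36, 32, 29}
insert 52 → {58, 52, 43, 41, 40, 38, 36, 32, 29}
call next patient → 58; now {52, 43, 41, 40, 38, 36, 32, 29}
insert 47 → {52, 47, 43, 41, 40, 38, 36, 32, 29}
call next patient → 52; now {47, 43, 41, 40, 38, 36, 32, 29}
insert 44 → {47, 44, 43, 41, 40, 38, 36, 32, 29}
call next patient → 47; now {44, 43, 41, 40, 38, 36, 32, 29}
call next patient → 44; now {43, 41, 40, 38, 36, 32, 29}
insert 39 → {43, 41, 40, 39, 38, 36, 32, 29}
insert 37 → {43, 41, 40, 39, 38, 37, 36, 32, 29}
call next patient → 43; now {41, 40, 39, 38, 37, 36, 32, 29}
call next patient → 41; now {40, 39, 38, 37, 36, 32, 29}
insert 49 → {49, 40, 39, 38, 37, 36, 32, 29}
call next patient → 49; now {40, 39, 38, 37, 36, 32, 29}
call next patient → 40; now {39, 38, 37, 36, 32, 29}
insert 55 → {55, 39, 38, 37, 36, 32, 29}
call next patient → 55; now {39, 38, 37, 36, 32, 29}
insert 59 → {59, 39, 38, 37, 36, 32, 29}

49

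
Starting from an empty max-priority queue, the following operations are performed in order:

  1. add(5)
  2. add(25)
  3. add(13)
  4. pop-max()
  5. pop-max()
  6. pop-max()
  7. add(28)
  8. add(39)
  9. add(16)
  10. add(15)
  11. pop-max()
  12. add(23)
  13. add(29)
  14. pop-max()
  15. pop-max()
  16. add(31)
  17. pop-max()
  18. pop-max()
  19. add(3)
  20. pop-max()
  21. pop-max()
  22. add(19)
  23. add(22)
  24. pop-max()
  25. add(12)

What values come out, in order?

insert 5 → {5}
insert 25 → {25, 5}
insert 13 → {25, 13, 5}
pop-max → 25; now {13, 5}
pop-max → 13; now {5}
pop-max → 5; now {}
insert 28 → {28}
insert 39 → {39, 28}
insert 16 → {39, 28, 16}
insert 15 → {39, 28, 16, 15}
pop-max → 39; now {28, 16, 15}
insert 23 → {28, 23, 16, 15}
insert 29 → {29, 28, 23, 16, 15}
pop-max → 29; now {28, 23, 16, 15}
pop-max → 28; now {23, 16, 15}
insert 31 → {31, 23, 16, 15}
pop-max → 31; now {23, 16, 15}
pop-max → 23; now {16, 15}
insert 3 → {16, 15, 3}
pop-max → 16; now {15, 3}
pop-max → 15; now {3}
insert 19 → {19, 3}
insert 22 → {22, 19, 3}
pop-max → 22; now {19, 3}
insert 12 → {19, 12, 3}

25 → 13 → 5 → 39 → 29 → 28 → 31 → 23 → 16 → 15 → 22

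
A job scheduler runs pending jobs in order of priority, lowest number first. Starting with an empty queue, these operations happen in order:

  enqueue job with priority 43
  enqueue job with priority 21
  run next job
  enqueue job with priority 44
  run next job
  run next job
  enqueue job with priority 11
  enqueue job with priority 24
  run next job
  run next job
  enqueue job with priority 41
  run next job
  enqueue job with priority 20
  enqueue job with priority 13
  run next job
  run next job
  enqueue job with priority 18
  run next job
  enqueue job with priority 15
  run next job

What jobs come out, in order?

21, 43, 44, 11, 24, 41, 13, 20, 18, 15

insert 43 → {43}
insert 21 → {21, 43}
run next job → 21; now {43}
insert 44 → {43, 44}
run next job → 43; now {44}
run next job → 44; now {}
insert 11 → {11}
insert 24 → {11, 24}
run next job → 11; now {24}
run next job → 24; now {}
insert 41 → {41}
run next job → 41; now {}
insert 20 → {20}
insert 13 → {13, 20}
run next job → 13; now {20}
run next job → 20; now {}
insert 18 → {18}
run next job → 18; now {}
insert 15 → {15}
run next job → 15; now {}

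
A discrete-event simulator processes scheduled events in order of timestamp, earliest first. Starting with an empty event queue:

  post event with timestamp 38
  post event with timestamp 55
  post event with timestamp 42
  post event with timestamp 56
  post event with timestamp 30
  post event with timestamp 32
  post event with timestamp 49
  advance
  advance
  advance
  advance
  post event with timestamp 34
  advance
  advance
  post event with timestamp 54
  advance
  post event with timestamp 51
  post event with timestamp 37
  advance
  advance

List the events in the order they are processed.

[30, 32, 38, 42, 34, 49, 54, 37, 51]

insert 38 → {38}
insert 55 → {38, 55}
insert 42 → {38, 42, 55}
insert 56 → {38, 42, 55, 56}
insert 30 → {30, 38, 42, 55, 56}
insert 32 → {30, 32, 38, 42, 55, 56}
insert 49 → {30, 32, 38, 42, 49, 55, 56}
advance → 30; now {32, 38, 42, 49, 55, 56}
advance → 32; now {38, 42, 49, 55, 56}
advance → 38; now {42, 49, 55, 56}
advance → 42; now {49, 55, 56}
insert 34 → {34, 49, 55, 56}
advance → 34; now {49, 55, 56}
advance → 49; now {55, 56}
insert 54 → {54, 55, 56}
advance → 54; now {55, 56}
insert 51 → {51, 55, 56}
insert 37 → {37, 51, 55, 56}
advance → 37; now {51, 55, 56}
advance → 51; now {55, 56}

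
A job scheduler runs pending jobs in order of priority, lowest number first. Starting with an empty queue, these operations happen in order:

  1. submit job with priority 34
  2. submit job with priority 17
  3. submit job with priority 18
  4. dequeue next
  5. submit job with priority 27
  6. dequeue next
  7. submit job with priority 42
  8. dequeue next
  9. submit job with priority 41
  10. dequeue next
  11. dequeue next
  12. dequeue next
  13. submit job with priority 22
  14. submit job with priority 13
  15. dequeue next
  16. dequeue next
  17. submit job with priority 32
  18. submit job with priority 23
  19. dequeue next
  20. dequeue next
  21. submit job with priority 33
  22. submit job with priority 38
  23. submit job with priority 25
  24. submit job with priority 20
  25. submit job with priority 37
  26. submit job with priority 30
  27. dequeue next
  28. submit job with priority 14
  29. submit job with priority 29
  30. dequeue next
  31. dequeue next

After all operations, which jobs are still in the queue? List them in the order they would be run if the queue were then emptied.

[29, 30, 33, 37, 38]

insert 34 → {34}
insert 17 → {17, 34}
insert 18 → {17, 18, 34}
dequeue next → 17; now {18, 34}
insert 27 → {18, 27, 34}
dequeue next → 18; now {27, 34}
insert 42 → {27, 34, 42}
dequeue next → 27; now {34, 42}
insert 41 → {34, 41, 42}
dequeue next → 34; now {41, 42}
dequeue next → 41; now {42}
dequeue next → 42; now {}
insert 22 → {22}
insert 13 → {13, 22}
dequeue next → 13; now {22}
dequeue next → 22; now {}
insert 32 → {32}
insert 23 → {23, 32}
dequeue next → 23; now {32}
dequeue next → 32; now {}
insert 33 → {33}
insert 38 → {33, 38}
insert 25 → {25, 33, 38}
insert 20 → {20, 25, 33, 38}
insert 37 → {20, 25, 33, 37, 38}
insert 30 → {20, 25, 30, 33, 37, 38}
dequeue next → 20; now {25, 30, 33, 37, 38}
insert 14 → {14, 25, 30, 33, 37, 38}
insert 29 → {14, 25, 29, 30, 33, 37, 38}
dequeue next → 14; now {25, 29, 30, 33, 37, 38}
dequeue next → 25; now {29, 30, 33, 37, 38}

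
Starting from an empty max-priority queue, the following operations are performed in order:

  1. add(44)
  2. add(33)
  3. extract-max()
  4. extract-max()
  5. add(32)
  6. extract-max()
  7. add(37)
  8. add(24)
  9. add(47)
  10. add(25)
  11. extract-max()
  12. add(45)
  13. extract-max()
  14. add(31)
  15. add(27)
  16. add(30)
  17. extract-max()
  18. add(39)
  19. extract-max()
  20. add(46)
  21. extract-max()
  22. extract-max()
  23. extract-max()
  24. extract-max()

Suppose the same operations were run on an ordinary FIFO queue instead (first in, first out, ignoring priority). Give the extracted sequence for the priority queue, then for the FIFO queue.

priority queue: 44, 33, 32, 47, 45, 37, 39, 46, 31, 30, 27; FIFO queue: 44 → 33 → 32 → 37 → 24 → 47 → 25 → 45 → 31 → 27 → 30

insert 44 → {44}
insert 33 → {44, 33}
extract-max → 44; now {33}
extract-max → 33; now {}
insert 32 → {32}
extract-max → 32; now {}
insert 37 → {37}
insert 24 → {37, 24}
insert 47 → {47, 37, 24}
insert 25 → {47, 37, 25, 24}
extract-max → 47; now {37, 25, 24}
insert 45 → {45, 37, 25, 24}
extract-max → 45; now {37, 25, 24}
insert 31 → {37, 31, 25, 24}
insert 27 → {37, 31, 27, 25, 24}
insert 30 → {37, 31, 30, 27, 25, 24}
extract-max → 37; now {31, 30, 27, 25, 24}
insert 39 → {39, 31, 30, 27, 25, 24}
extract-max → 39; now {31, 30, 27, 25, 24}
insert 46 → {46, 31, 30, 27, 25, 24}
extract-max → 46; now {31, 30, 27, 25, 24}
extract-max → 31; now {30, 27, 25, 24}
extract-max → 30; now {27, 25, 24}
extract-max → 27; now {25, 24}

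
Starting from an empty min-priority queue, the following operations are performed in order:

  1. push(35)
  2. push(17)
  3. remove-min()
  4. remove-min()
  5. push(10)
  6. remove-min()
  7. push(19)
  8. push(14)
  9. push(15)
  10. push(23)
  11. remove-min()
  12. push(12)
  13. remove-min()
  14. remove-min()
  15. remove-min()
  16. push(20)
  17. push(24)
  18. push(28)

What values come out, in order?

17 → 35 → 10 → 14 → 12 → 15 → 19

insert 35 → {35}
insert 17 → {17, 35}
remove-min → 17; now {35}
remove-min → 35; now {}
insert 10 → {10}
remove-min → 10; now {}
insert 19 → {19}
insert 14 → {14, 19}
insert 15 → {14, 15, 19}
insert 23 → {14, 15, 19, 23}
remove-min → 14; now {15, 19, 23}
insert 12 → {12, 15, 19, 23}
remove-min → 12; now {15, 19, 23}
remove-min → 15; now {19, 23}
remove-min → 19; now {23}
insert 20 → {20, 23}
insert 24 → {20, 23, 24}
insert 28 → {20, 23, 24, 28}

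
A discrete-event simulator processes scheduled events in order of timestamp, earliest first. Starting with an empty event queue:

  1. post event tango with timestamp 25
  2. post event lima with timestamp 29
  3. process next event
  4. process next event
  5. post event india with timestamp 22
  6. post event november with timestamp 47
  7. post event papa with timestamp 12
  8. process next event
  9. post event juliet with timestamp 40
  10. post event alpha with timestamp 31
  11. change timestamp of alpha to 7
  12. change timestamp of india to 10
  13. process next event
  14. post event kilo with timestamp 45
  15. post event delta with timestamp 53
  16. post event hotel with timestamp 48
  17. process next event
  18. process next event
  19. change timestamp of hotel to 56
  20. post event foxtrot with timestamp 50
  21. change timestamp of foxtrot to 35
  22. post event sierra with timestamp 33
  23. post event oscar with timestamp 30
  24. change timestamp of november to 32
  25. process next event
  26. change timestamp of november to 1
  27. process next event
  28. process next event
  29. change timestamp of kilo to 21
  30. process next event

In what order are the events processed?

add tango (timestamp 25) → {tango:25}
add lima (timestamp 29) → {tango:25, lima:29}
process next event → tango; now {lima:29}
process next event → lima; now {}
add india (timestamp 22) → {india:22}
add november (timestamp 47) → {india:22, november:47}
add papa (timestamp 12) → {papa:12, india:22, november:47}
process next event → papa; now {india:22, november:47}
add juliet (timestamp 40) → {india:22, juliet:40, november:47}
add alpha (timestamp 31) → {india:22, alpha:31, juliet:40, november:47}
update alpha to timestamp 7 → {alpha:7, india:22, juliet:40, november:47}
update india to timestamp 10 → {alpha:7, india:10, juliet:40, november:47}
process next event → alpha; now {india:10, juliet:40, november:47}
add kilo (timestamp 45) → {india:10, juliet:40, kilo:45, november:47}
add delta (timestamp 53) → {india:10, juliet:40, kilo:45, november:47, delta:53}
add hotel (timestamp 48) → {india:10, juliet:40, kilo:45, november:47, hotel:48, delta:53}
process next event → india; now {juliet:40, kilo:45, november:47, hotel:48, delta:53}
process next event → juliet; now {kilo:45, november:47, hotel:48, delta:53}
update hotel to timestamp 56 → {kilo:45, november:47, delta:53, hotel:56}
add foxtrot (timestamp 50) → {kilo:45, november:47, foxtrot:50, delta:53, hotel:56}
update foxtrot to timestamp 35 → {foxtrot:35, kilo:45, november:47, delta:53, hotel:56}
add sierra (timestamp 33) → {sierra:33, foxtrot:35, kilo:45, november:47, delta:53, hotel:56}
add oscar (timestamp 30) → {oscar:30, sierra:33, foxtrot:35, kilo:45, november:47, delta:53, hotel:56}
update november to timestamp 32 → {oscar:30, november:32, sierra:33, foxtrot:35, kilo:45, delta:53, hotel:56}
process next event → oscar; now {november:32, sierra:33, foxtrot:35, kilo:45, delta:53, hotel:56}
update november to timestamp 1 → {november:1, sierra:33, foxtrot:35, kilo:45, delta:53, hotel:56}
process next event → november; now {sierra:33, foxtrot:35, kilo:45, delta:53, hotel:56}
process next event → sierra; now {foxtrot:35, kilo:45, delta:53, hotel:56}
update kilo to timestamp 21 → {kilo:21, foxtrot:35, delta:53, hotel:56}
process next event → kilo; now {foxtrot:35, delta:53, hotel:56}

[tango, lima, papa, alpha, india, juliet, oscar, november, sierra, kilo]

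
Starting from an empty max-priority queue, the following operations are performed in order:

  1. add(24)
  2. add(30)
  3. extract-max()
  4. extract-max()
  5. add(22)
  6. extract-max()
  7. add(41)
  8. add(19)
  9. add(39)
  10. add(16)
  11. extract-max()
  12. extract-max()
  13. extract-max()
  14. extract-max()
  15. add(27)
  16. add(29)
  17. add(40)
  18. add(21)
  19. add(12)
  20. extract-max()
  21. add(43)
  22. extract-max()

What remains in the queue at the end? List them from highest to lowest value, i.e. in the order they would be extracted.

[29, 27, 21, 12]

insert 24 → {24}
insert 30 → {30, 24}
extract-max → 30; now {24}
extract-max → 24; now {}
insert 22 → {22}
extract-max → 22; now {}
insert 41 → {41}
insert 19 → {41, 19}
insert 39 → {41, 39, 19}
insert 16 → {41, 39, 19, 16}
extract-max → 41; now {39, 19, 16}
extract-max → 39; now {19, 16}
extract-max → 19; now {16}
extract-max → 16; now {}
insert 27 → {27}
insert 29 → {29, 27}
insert 40 → {40, 29, 27}
insert 21 → {40, 29, 27, 21}
insert 12 → {40, 29, 27, 21, 12}
extract-max → 40; now {29, 27, 21, 12}
insert 43 → {43, 29, 27, 21, 12}
extract-max → 43; now {29, 27, 21, 12}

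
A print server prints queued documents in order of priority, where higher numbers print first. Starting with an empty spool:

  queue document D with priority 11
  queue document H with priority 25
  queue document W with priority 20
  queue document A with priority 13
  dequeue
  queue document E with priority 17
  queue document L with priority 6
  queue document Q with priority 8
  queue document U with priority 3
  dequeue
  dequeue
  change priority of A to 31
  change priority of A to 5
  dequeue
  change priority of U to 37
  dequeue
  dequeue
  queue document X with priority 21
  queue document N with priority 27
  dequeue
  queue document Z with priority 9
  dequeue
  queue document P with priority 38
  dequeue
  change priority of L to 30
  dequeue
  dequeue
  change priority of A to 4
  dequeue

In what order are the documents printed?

H → W → E → D → U → Q → N → X → P → L → Z → A

add D (priority 11) → {D:11}
add H (priority 25) → {H:25, D:11}
add W (priority 20) → {H:25, W:20, D:11}
add A (priority 13) → {H:25, W:20, A:13, D:11}
dequeue → H; now {W:20, A:13, D:11}
add E (priority 17) → {W:20, E:17, A:13, D:11}
add L (priority 6) → {W:20, E:17, A:13, D:11, L:6}
add Q (priority 8) → {W:20, E:17, A:13, D:11, Q:8, L:6}
add U (priority 3) → {W:20, E:17, A:13, D:11, Q:8, L:6, U:3}
dequeue → W; now {E:17, A:13, D:11, Q:8, L:6, U:3}
dequeue → E; now {A:13, D:11, Q:8, L:6, U:3}
update A to priority 31 → {A:31, D:11, Q:8, L:6, U:3}
update A to priority 5 → {D:11, Q:8, L:6, A:5, U:3}
dequeue → D; now {Q:8, L:6, A:5, U:3}
update U to priority 37 → {U:37, Q:8, L:6, A:5}
dequeue → U; now {Q:8, L:6, A:5}
dequeue → Q; now {L:6, A:5}
add X (priority 21) → {X:21, L:6, A:5}
add N (priority 27) → {N:27, X:21, L:6, A:5}
dequeue → N; now {X:21, L:6, A:5}
add Z (priority 9) → {X:21, Z:9, L:6, A:5}
dequeue → X; now {Z:9, L:6, A:5}
add P (priority 38) → {P:38, Z:9, L:6, A:5}
dequeue → P; now {Z:9, L:6, A:5}
update L to priority 30 → {L:30, Z:9, A:5}
dequeue → L; now {Z:9, A:5}
dequeue → Z; now {A:5}
update A to priority 4 → {A:4}
dequeue → A; now {}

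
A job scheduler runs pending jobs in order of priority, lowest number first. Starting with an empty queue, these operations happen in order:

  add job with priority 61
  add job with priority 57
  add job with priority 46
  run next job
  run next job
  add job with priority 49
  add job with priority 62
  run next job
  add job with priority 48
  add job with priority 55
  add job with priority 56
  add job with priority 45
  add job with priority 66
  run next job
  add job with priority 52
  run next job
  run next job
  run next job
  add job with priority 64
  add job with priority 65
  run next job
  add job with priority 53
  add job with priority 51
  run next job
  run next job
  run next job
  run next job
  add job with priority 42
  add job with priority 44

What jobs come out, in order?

insert 61 → {61}
insert 57 → {57, 61}
insert 46 → {46, 57, 61}
run next job → 46; now {57, 61}
run next job → 57; now {61}
insert 49 → {49, 61}
insert 62 → {49, 61, 62}
run next job → 49; now {61, 62}
insert 48 → {48, 61, 62}
insert 55 → {48, 55, 61, 62}
insert 56 → {48, 55, 56, 61, 62}
insert 45 → {45, 48, 55, 56, 61, 62}
insert 66 → {45, 48, 55, 56, 61, 62, 66}
run next job → 45; now {48, 55, 56, 61, 62, 66}
insert 52 → {48, 52, 55, 56, 61, 62, 66}
run next job → 48; now {52, 55, 56, 61, 62, 66}
run next job → 52; now {55, 56, 61, 62, 66}
run next job → 55; now {56, 61, 62, 66}
insert 64 → {56, 61, 62, 64, 66}
insert 65 → {56, 61, 62, 64, 65, 66}
run next job → 56; now {61, 62, 64, 65, 66}
insert 53 → {53, 61, 62, 64, 65, 66}
insert 51 → {51, 53, 61, 62, 64, 65, 66}
run next job → 51; now {53, 61, 62, 64, 65, 66}
run next job → 53; now {61, 62, 64, 65, 66}
run next job → 61; now {62, 64, 65, 66}
run next job → 62; now {64, 65, 66}
insert 42 → {42, 64, 65, 66}
insert 44 → {42, 44, 64, 65, 66}

46, 57, 49, 45, 48, 52, 55, 56, 51, 53, 61, 62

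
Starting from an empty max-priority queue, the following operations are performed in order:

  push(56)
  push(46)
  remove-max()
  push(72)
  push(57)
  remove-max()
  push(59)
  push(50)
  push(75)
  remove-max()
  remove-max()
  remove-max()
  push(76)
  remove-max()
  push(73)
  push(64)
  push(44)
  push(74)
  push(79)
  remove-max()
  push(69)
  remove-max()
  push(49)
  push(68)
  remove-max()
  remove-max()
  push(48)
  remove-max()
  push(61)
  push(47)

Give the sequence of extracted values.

insert 56 → {56}
insert 46 → {56, 46}
remove-max → 56; now {46}
insert 72 → {72, 46}
insert 57 → {72, 57, 46}
remove-max → 72; now {57, 46}
insert 59 → {59, 57, 46}
insert 50 → {59, 57, 50, 46}
insert 75 → {75, 59, 57, 50, 46}
remove-max → 75; now {59, 57, 50, 46}
remove-max → 59; now {57, 50, 46}
remove-max → 57; now {50, 46}
insert 76 → {76, 50, 46}
remove-max → 76; now {50, 46}
insert 73 → {73, 50, 46}
insert 64 → {73, 64, 50, 46}
insert 44 → {73, 64, 50, 46, 44}
insert 74 → {74, 73, 64, 50, 46, 44}
insert 79 → {79, 74, 73, 64, 50, 46, 44}
remove-max → 79; now {74, 73, 64, 50, 46, 44}
insert 69 → {74, 73, 69, 64, 50, 46, 44}
remove-max → 74; now {73, 69, 64, 50, 46, 44}
insert 49 → {73, 69, 64, 50, 49, 46, 44}
insert 68 → {73, 69, 68, 64, 50, 49, 46, 44}
remove-max → 73; now {69, 68, 64, 50, 49, 46, 44}
remove-max → 69; now {68, 64, 50, 49, 46, 44}
insert 48 → {68, 64, 50, 49, 48, 46, 44}
remove-max → 68; now {64, 50, 49, 48, 46, 44}
insert 61 → {64, 61, 50, 49, 48, 46, 44}
insert 47 → {64, 61, 50, 49, 48, 47, 46, 44}

56 → 72 → 75 → 59 → 57 → 76 → 79 → 74 → 73 → 69 → 68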